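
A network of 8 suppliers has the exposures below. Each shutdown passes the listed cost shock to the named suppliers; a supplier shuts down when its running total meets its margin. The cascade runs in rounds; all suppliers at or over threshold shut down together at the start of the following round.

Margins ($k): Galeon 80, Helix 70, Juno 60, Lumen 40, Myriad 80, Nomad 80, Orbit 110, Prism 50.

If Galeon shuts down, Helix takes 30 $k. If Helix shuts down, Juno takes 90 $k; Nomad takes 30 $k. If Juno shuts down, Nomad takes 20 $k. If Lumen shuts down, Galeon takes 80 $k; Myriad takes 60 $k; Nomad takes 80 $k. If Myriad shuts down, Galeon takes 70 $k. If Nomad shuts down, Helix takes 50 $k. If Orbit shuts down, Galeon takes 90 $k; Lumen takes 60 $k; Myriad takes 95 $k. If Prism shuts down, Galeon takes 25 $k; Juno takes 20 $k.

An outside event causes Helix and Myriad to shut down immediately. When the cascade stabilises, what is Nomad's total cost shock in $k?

Round 1 — Helix, Myriad shut down (initial).
  Galeon: +70 → 70 < 80
  Juno: +90 → 90 ≥ 60
  Nomad: +30 → 30 < 80
Round 2 — Juno shuts down.
  Nomad: +20 → 50 < 80
No further shutdowns.

50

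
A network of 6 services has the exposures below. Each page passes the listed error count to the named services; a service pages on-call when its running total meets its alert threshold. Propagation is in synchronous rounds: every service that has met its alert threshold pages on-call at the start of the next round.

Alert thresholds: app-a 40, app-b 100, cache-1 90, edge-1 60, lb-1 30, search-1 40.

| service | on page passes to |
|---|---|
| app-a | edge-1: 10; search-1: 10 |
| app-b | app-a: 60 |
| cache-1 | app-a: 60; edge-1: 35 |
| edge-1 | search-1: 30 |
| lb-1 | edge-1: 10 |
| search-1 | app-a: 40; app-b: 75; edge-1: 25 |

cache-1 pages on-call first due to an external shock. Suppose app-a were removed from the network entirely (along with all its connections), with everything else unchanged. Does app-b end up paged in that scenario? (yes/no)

no

With app-a removed:
Round 1 — cache-1 pages on-call (initial).
  edge-1: +35 → 35 < 60
No further pages.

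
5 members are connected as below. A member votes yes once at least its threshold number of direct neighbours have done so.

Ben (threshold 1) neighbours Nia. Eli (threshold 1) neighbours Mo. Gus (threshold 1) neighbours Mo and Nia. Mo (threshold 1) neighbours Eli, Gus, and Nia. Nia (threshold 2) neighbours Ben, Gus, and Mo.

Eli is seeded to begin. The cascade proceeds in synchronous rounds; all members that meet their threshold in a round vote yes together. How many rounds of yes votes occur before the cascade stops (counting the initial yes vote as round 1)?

5

Round 1 — Eli votes yes (initial).
Round 2 — checking thresholds:
  Mo: 1 of 3 neighbours ≥ 1, votes yes.
Round 3 — checking thresholds:
  Gus: 1 of 2 neighbours ≥ 1, votes yes.
  Nia: 1 of 3 neighbours < 2, holds.
Round 4 — checking thresholds:
  Nia: 2 of 3 neighbours ≥ 2, votes yes.
Round 5 — checking thresholds:
  Ben: 1 of 1 neighbours ≥ 1, votes yes.
Round 6 — no new yes votes; cascade stops.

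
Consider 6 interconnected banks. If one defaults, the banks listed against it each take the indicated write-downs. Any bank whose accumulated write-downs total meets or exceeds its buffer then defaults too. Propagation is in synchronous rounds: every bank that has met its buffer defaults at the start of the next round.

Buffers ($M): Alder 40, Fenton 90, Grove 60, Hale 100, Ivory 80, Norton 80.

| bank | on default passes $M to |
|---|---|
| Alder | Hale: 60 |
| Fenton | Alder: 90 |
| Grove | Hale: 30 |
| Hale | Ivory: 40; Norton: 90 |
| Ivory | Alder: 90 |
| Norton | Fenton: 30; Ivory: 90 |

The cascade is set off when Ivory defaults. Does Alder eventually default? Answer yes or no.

yes

Round 1 — Ivory defaults (initial).
  Alder: +90 → 90 ≥ 40
Round 2 — Alder defaults.
  Hale: +60 → 60 < 100
No further defaults.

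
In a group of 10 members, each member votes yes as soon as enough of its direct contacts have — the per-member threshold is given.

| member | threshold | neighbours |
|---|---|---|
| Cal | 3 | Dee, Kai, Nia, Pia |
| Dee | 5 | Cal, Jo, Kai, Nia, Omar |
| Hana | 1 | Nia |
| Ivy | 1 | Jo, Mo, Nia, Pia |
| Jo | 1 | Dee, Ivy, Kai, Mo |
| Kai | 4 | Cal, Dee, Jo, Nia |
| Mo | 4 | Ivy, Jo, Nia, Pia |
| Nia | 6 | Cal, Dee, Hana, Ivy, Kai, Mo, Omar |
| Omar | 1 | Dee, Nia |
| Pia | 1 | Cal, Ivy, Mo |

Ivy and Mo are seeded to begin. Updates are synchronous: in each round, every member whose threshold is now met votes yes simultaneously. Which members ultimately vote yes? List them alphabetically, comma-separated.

Round 1 — Ivy, Mo vote yes (initial).
Round 2 — checking thresholds:
  Jo: 2 of 4 neighbours ≥ 1, votes yes.
  Nia: 2 of 7 neighbours < 6, below threshold.
  Pia: 2 of 3 neighbours ≥ 1, votes yes.
Round 3 — no new yes votes; cascade stops.

Ivy, Jo, Mo, Pia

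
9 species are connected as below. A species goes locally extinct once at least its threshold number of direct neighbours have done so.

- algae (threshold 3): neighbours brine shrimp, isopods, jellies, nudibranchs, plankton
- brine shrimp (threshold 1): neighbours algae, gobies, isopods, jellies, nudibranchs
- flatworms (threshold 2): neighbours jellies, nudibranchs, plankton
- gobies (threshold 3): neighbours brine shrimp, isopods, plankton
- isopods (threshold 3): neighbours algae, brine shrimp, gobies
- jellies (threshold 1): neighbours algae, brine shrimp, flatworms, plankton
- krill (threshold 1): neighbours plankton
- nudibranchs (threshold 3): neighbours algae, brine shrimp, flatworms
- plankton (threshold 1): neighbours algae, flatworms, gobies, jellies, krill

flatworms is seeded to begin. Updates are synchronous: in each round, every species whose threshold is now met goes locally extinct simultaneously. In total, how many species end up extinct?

7

Round 1 — flatworms goes locally extinct (initial).
Round 2 — checking thresholds:
  jellies: 1 of 4 neighbours ≥ 1, goes locally extinct.
  nudibranchs: 1 of 3 neighbours < 3, holds.
  plankton: 1 of 5 neighbours ≥ 1, goes locally extinct.
Round 3 — checking thresholds:
  algae: 2 of 5 neighbours < 3, holds.
  brine shrimp: 1 of 5 neighbours ≥ 1, goes locally extinct.
  gobies: 1 of 3 neighbours < 3, holds.
  krill: 1 of 1 neighbours ≥ 1, goes locally extinct.
  nudibranchs: 1 of 3 neighbours < 3, holds.
Round 4 — checking thresholds:
  algae: 3 of 5 neighbours ≥ 3, goes locally extinct.
  gobies: 2 of 3 neighbours < 3, holds.
  isopods: 1 of 3 neighbours < 3, holds.
  nudibranchs: 2 of 3 neighbours < 3, holds.
Round 5 — checking thresholds:
  gobies: 2 of 3 neighbours < 3, holds.
  isopods: 2 of 3 neighbours < 3, holds.
  nudibranchs: 3 of 3 neighbours ≥ 3, goes locally extinct.
Round 6 — no new extinctions; cascade stops.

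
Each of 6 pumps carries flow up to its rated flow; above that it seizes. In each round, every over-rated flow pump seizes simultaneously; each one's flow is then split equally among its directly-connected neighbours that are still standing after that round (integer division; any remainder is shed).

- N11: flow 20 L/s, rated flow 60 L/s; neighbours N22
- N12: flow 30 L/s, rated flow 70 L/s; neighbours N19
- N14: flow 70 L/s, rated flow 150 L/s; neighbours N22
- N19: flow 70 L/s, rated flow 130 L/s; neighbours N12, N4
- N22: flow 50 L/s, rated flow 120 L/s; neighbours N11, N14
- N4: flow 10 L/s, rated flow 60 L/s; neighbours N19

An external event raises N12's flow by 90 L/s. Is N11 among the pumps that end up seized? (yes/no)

Round 1 — N12 at 120 > 70. N12 seizes.
  N12 sheds 120 L/s to N19: 120 each.
    N19: 70+120 = 190 > 130
Round 2 — N19 seizes.
  N19 sheds 190 L/s to N4: 190 each.
    N4: 10+190 = 200 > 60
Round 3 — N4 seizes.
  N4 sheds 200 L/s: no online neighbours, lost.
No further seizures.

no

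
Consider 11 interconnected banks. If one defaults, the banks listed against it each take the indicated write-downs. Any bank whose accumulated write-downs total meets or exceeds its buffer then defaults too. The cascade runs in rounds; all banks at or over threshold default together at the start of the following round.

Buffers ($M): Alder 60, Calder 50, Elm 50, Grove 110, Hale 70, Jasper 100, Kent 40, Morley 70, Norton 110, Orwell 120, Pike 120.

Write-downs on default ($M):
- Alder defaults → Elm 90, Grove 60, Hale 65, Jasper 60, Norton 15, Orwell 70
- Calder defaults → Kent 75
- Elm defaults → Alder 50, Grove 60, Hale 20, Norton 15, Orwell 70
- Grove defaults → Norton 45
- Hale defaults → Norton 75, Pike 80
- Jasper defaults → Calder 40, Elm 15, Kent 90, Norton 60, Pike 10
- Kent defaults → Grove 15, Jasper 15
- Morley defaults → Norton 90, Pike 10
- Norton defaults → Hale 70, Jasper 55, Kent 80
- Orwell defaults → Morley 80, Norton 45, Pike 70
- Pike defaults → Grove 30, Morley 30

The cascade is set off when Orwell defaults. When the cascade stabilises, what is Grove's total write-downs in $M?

45

Round 1 — Orwell defaults (initial).
  Morley: +80 → 80 ≥ 70
  Norton: +45 → 45 < 110
  Pike: +70 → 70 < 120
Round 2 — Morley defaults.
  Norton: +90 → 135 ≥ 110
  Pike: +10 → 80 < 120
Round 3 — Norton defaults.
  Hale: +70 → 70 ≥ 70
  Jasper: +55 → 55 < 100
  Kent: +80 → 80 ≥ 40
Round 4 — Hale, Kent default.
  Grove: +15 → 15 < 110
  Jasper: +15 → 70 < 100
  Pike: +80 → 160 ≥ 120
Round 5 — Pike defaults.
  Grove: +30 → 45 < 110
No further defaults.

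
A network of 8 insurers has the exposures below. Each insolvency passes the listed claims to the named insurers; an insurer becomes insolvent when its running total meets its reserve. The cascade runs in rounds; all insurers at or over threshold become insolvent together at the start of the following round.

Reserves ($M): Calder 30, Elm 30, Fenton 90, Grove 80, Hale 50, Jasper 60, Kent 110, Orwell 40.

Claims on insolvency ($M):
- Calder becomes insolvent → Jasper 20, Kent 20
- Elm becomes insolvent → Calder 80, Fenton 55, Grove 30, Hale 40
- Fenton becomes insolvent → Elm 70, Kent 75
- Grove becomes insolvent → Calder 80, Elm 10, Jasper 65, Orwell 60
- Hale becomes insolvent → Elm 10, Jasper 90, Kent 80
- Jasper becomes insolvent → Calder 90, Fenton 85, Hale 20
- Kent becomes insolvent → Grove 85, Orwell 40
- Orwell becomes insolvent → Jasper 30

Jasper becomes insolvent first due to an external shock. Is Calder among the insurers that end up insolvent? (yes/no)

Round 1 — Jasper becomes insolvent (initial).
  Calder: +90 → 90 ≥ 30
  Fenton: +85 → 85 < 90
  Hale: +20 → 20 < 50
Round 2 — Calder becomes insolvent.
  Kent: +20 → 20 < 110
No further insolvencies.

yes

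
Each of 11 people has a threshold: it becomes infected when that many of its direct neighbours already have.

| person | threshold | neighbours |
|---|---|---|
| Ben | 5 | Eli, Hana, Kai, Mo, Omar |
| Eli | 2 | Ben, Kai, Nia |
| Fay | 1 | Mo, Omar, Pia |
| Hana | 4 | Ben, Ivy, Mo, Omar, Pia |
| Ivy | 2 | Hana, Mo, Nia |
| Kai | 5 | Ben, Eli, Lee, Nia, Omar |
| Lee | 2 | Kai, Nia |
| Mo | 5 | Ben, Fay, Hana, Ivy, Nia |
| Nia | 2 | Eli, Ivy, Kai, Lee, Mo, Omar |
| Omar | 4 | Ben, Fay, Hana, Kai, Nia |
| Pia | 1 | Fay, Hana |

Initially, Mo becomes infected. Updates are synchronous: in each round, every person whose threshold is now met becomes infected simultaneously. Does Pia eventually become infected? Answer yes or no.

yes

Round 1 — Mo becomes infected (initial).
Round 2 — checking thresholds:
  Ben: 1 of 5 neighbours < 5, holds.
  Fay: 1 of 3 neighbours ≥ 1, becomes infected.
  Hana: 1 of 5 neighbours < 4, holds.
  Ivy: 1 of 3 neighbours < 2, holds.
  Nia: 1 of 6 neighbours < 2, holds.
Round 3 — checking thresholds:
  Ben: 1 of 5 neighbours < 5, holds.
  Hana: 1 of 5 neighbours < 4, holds.
  Ivy: 1 of 3 neighbours < 2, holds.
  Nia: 1 of 6 neighbours < 2, holds.
  Omar: 1 of 5 neighbours < 4, holds.
  Pia: 1 of 2 neighbours ≥ 1, becomes infected.
Round 4 — no new infections; cascade stops.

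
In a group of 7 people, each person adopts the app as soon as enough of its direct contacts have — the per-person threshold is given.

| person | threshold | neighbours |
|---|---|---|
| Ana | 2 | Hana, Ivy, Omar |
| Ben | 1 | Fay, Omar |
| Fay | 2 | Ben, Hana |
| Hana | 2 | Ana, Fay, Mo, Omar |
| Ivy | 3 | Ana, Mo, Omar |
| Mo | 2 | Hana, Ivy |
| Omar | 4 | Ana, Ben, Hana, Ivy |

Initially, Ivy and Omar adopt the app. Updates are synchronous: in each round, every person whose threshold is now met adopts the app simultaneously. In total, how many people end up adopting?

Round 1 — Ivy, Omar adopt the app (initial).
Round 2 — checking thresholds:
  Ana: 2 of 3 neighbours ≥ 2, adopts the app.
  Ben: 1 of 2 neighbours ≥ 1, adopts the app.
  Hana: 1 of 4 neighbours < 2, holds.
  Mo: 1 of 2 neighbours < 2, holds.
Round 3 — checking thresholds:
  Fay: 1 of 2 neighbours < 2, holds.
  Hana: 2 of 4 neighbours ≥ 2, adopts the app.
  Mo: 1 of 2 neighbours < 2, holds.
Round 4 — checking thresholds:
  Fay: 2 of 2 neighbours ≥ 2, adopts the app.
  Mo: 2 of 2 neighbours ≥ 2, adopts the app.
Round 5 — no new adoptions; cascade stops.

7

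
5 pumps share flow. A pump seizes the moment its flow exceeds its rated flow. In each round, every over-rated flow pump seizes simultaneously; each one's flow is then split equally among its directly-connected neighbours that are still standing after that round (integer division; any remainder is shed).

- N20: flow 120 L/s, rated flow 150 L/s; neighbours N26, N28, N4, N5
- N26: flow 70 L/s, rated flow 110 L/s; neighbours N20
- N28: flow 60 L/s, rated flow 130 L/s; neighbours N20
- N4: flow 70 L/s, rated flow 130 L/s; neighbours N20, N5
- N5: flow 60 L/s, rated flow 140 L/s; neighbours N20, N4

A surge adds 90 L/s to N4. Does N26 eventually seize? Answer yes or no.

Round 1 — N4 at 160 > 130. N4 seizes.
  N4 sheds 160 L/s to N20, N5: 80 each.
    N20: 120+80 = 200 > 150
    N5: 60+80 = 140 ≤ 140
Round 2 — N20 seizes.
  N20 sheds 200 L/s to N26, N28, N5: 66 each (2 lost).
    N26: 70+66 = 136 > 110
    N28: 60+66 = 126 ≤ 130
    N5: 140+66 = 206 > 140
Round 3 — N26, N5 seize.
  N26 sheds 136 L/s: no online neighbours, lost.
  N5 sheds 206 L/s: no online neighbours, lost.
No further seizures.

yes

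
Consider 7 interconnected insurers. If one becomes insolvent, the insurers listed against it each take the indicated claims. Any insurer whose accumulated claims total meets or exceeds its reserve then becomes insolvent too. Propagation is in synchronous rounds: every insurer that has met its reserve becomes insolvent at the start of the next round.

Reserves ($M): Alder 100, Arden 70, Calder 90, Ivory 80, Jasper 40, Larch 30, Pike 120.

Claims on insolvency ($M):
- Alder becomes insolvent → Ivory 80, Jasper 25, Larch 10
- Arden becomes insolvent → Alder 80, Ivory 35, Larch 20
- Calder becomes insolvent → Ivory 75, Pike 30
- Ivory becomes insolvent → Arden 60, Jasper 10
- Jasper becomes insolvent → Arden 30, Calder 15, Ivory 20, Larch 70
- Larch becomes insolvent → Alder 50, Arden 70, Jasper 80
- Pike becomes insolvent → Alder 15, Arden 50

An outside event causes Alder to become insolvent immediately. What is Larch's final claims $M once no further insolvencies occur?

10

Round 1 — Alder becomes insolvent (initial).
  Ivory: +80 → 80 ≥ 80
  Jasper: +25 → 25 < 40
  Larch: +10 → 10 < 30
Round 2 — Ivory becomes insolvent.
  Arden: +60 → 60 < 70
  Jasper: +10 → 35 < 40
No further insolvencies.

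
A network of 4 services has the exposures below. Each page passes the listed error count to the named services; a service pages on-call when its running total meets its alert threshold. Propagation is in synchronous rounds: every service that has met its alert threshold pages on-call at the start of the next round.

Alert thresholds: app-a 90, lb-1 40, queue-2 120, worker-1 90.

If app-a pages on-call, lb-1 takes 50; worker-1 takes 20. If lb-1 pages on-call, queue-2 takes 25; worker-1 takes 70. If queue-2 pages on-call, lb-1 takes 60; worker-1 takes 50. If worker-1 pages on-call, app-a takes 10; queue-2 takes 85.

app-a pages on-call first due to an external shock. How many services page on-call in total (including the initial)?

3

Round 1 — app-a pages on-call (initial).
  lb-1: +50 → 50 ≥ 40
  worker-1: +20 → 20 < 90
Round 2 — lb-1 pages on-call.
  queue-2: +25 → 25 < 120
  worker-1: +70 → 90 ≥ 90
Round 3 — worker-1 pages on-call.
  queue-2: +85 → 110 < 120
No further pages.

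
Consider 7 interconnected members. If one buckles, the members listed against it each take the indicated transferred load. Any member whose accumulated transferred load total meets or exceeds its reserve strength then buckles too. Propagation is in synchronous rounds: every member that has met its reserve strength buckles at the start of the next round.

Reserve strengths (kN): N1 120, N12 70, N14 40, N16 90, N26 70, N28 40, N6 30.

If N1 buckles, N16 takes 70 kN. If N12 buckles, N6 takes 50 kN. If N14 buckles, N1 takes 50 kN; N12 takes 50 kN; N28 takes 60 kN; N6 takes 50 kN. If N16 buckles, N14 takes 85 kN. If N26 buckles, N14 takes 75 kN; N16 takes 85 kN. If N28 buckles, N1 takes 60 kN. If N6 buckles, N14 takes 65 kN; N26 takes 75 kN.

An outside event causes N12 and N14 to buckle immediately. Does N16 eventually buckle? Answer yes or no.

Round 1 — N12, N14 buckle (initial).
  N1: +50 → 50 < 120
  N28: +60 → 60 ≥ 40
  N6: +50+50 → 100 ≥ 30
Round 2 — N28, N6 buckle.
  N1: +60 → 110 < 120
  N26: +75 → 75 ≥ 70
Round 3 — N26 buckles.
  N16: +85 → 85 < 90
No further bucklings.

no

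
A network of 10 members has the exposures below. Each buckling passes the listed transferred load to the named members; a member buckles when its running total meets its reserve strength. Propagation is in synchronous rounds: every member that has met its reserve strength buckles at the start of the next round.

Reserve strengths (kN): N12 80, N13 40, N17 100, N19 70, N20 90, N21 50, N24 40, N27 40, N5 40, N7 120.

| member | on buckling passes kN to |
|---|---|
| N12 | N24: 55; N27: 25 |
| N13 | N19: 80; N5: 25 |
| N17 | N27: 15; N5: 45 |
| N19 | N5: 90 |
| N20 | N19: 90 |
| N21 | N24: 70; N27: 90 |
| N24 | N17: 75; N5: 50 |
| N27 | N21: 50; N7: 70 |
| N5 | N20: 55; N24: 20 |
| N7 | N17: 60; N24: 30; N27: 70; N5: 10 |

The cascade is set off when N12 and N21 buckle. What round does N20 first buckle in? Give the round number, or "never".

Round 1 — N12, N21 buckle (initial).
  N24: +55+70 → 125 ≥ 40
  N27: +25+90 → 115 ≥ 40
Round 2 — N24, N27 buckle.
  N17: +75 → 75 < 100
  N5: +50 → 50 ≥ 40
  N7: +70 → 70 < 120
Round 3 — N5 buckles.
  N20: +55 → 55 < 90
No further bucklings.

never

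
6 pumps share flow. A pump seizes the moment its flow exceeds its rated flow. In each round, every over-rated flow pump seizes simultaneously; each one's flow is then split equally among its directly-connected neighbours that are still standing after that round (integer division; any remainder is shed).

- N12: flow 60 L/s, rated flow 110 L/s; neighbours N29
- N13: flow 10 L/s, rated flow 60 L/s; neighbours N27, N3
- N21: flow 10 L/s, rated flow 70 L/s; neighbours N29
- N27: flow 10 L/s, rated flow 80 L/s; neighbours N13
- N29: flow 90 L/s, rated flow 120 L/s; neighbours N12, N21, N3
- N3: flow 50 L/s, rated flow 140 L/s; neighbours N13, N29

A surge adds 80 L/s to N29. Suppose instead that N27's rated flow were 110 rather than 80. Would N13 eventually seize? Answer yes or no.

With N27's rated flow at 110:
Round 1 — N29 at 170 > 120. N29 seizes.
  N29 sheds 170 L/s to N12, N21, N3: 56 each (2 lost).
    N12: 60+56 = 116 > 110
    N21: 10+56 = 66 ≤ 70
    N3: 50+56 = 106 ≤ 140
Round 2 — N12 seizes.
  N12 sheds 116 L/s: no online neighbours, lost.
No further seizures.

no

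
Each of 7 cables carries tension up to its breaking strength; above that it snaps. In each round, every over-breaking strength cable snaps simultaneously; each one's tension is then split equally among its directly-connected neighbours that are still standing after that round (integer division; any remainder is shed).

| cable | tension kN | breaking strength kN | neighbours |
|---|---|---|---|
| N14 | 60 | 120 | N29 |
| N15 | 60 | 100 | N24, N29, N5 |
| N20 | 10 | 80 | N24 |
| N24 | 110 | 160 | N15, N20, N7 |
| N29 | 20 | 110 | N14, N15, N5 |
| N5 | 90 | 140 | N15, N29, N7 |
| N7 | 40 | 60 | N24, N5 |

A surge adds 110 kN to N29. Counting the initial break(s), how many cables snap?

Round 1 — N29 at 130 > 110. N29 snaps.
  N29 sheds 130 kN to N14, N15, N5: 43 each (1 lost).
    N14: 60+43 = 103 ≤ 120
    N15: 60+43 = 103 > 100
    N5: 90+43 = 133 ≤ 140
Round 2 — N15 snaps.
  N15 sheds 103 kN to N24, N5: 51 each (1 lost).
    N24: 110+51 = 161 > 160
    N5: 133+51 = 184 > 140
Round 3 — N24, N5 snap.
  N24 sheds 161 kN to N20, N7: 80 each (1 lost).
    N20: 10+80 = 90 > 80
    N7: 40+80 = 120 > 60
  N5 sheds 184 kN to N7: 184 each.
    N7: 120+184 = 304 > 60
Round 4 — N20, N7 snap.
  N20 sheds 90 kN: no online neighbours, lost.
  N7 sheds 304 kN: no online neighbours, lost.
No further breaks.

6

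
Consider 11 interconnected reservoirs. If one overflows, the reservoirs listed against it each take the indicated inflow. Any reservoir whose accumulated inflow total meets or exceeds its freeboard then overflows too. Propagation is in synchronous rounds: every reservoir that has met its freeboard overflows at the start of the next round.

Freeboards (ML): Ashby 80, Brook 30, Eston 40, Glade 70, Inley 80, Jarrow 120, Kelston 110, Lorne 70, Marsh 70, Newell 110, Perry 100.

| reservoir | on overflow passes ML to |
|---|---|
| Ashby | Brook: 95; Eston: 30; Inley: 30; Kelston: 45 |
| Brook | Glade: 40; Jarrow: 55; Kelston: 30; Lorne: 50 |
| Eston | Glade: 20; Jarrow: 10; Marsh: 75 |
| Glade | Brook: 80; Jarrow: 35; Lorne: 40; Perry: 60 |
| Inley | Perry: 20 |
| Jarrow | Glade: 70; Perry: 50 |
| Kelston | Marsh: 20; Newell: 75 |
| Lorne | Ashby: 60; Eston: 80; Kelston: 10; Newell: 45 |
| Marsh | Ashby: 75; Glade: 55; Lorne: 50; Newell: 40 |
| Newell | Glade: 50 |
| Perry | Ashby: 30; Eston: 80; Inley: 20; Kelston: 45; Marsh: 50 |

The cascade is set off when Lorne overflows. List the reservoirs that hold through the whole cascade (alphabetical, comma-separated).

Round 1 — Lorne overflows (initial).
  Ashby: +60 → 60 < 80
  Eston: +80 → 80 ≥ 40
  Kelston: +10 → 10 < 110
  Newell: +45 → 45 < 110
Round 2 — Eston overflows.
  Glade: +20 → 20 < 70
  Jarrow: +10 → 10 < 120
  Marsh: +75 → 75 ≥ 70
Round 3 — Marsh overflows.
  Ashby: +75 → 135 ≥ 80
  Glade: +55 → 75 ≥ 70
  Newell: +40 → 85 < 110
Round 4 — Ashby, Glade overflow.
  Brook: +95+80 → 175 ≥ 30
  Inley: +30 → 30 < 80
  Jarrow: +35 → 45 < 120
  Kelston: +45 → 55 < 110
  Perry: +60 → 60 < 100
Round 5 — Brook overflows.
  Jarrow: +55 → 100 < 120
  Kelston: +30 → 85 < 110
No further overflows.

Inley, Jarrow, Kelston, Newell, Perry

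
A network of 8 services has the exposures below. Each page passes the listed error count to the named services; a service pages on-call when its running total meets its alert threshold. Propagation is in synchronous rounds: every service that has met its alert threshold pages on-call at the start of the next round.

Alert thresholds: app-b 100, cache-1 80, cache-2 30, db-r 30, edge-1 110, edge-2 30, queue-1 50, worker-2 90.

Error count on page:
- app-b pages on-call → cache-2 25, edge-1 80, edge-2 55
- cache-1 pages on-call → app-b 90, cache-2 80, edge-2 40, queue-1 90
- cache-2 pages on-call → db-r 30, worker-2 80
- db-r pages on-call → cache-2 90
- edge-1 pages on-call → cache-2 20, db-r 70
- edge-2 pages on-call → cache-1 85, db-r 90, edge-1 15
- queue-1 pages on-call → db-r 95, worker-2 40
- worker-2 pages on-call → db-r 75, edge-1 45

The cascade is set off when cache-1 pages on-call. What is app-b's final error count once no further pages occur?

Round 1 — cache-1 pages on-call (initial).
  app-b: +90 → 90 < 100
  cache-2: +80 → 80 ≥ 30
  edge-2: +40 → 40 ≥ 30
  queue-1: +90 → 90 ≥ 50
Round 2 — cache-2, edge-2, queue-1 page on-call.
  db-r: +30+90+95 → 215 ≥ 30
  edge-1: +15 → 15 < 110
  worker-2: +80+40 → 120 ≥ 90
Round 3 — db-r, worker-2 page on-call.
  edge-1: +45 → 60 < 110
No further pages.

90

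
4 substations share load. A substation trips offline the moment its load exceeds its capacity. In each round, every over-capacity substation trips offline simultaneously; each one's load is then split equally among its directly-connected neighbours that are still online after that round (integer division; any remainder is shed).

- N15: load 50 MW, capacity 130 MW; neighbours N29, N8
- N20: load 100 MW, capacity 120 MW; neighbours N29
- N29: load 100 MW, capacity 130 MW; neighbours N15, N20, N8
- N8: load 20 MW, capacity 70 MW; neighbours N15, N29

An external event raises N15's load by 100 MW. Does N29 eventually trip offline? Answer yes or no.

Round 1 — N15 at 150 > 130. N15 trips offline.
  N15 sheds 150 MW to N29, N8: 75 each.
    N29: 100+75 = 175 > 130
    N8: 20+75 = 95 > 70
Round 2 — N29, N8 trip offline.
  N29 sheds 175 MW to N20: 175 each.
    N20: 100+175 = 275 > 120
  N8 sheds 95 MW: no online neighbours, lost.
Round 3 — N20 trips offline.
  N20 sheds 275 MW: no online neighbours, lost.
No further trips.

yes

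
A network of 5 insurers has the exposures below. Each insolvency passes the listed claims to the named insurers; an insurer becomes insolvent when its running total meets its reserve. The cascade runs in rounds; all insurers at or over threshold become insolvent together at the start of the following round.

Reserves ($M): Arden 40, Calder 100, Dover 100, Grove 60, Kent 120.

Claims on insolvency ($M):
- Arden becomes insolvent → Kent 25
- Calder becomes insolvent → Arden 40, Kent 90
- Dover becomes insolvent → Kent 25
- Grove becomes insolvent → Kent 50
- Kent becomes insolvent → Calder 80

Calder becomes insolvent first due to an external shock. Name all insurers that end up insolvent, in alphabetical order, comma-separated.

Round 1 — Calder becomes insolvent (initial).
  Arden: +40 → 40 ≥ 40
  Kent: +90 → 90 < 120
Round 2 — Arden becomes insolvent.
  Kent: +25 → 115 < 120
No further insolvencies.

Arden, Calder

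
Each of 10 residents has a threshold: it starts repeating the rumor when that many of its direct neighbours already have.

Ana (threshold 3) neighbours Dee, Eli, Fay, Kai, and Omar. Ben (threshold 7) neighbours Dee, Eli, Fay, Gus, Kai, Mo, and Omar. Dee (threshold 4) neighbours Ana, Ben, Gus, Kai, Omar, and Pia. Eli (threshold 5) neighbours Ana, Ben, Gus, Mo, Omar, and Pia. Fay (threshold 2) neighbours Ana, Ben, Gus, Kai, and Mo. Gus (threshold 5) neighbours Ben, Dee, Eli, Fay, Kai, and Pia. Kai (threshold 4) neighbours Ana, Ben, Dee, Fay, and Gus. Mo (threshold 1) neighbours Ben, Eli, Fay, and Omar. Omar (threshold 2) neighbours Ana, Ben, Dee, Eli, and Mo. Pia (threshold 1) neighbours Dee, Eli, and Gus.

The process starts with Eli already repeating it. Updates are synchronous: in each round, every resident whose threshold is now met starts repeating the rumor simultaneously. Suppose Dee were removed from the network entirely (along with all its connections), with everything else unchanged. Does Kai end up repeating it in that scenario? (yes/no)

With Dee removed:
Round 1 — Eli starts repeating the rumor (initial).
Round 2 — checking thresholds:
  Ana: 1 of 4 neighbours < 3, not yet.
  Ben: 1 of 6 neighbours < 7, not yet.
  Gus: 1 of 5 neighbours < 5, not yet.
  Mo: 1 of 4 neighbours ≥ 1, starts repeating the rumor.
  Omar: 1 of 4 neighbours < 2, not yet.
  Pia: 1 of 2 neighbours ≥ 1, starts repeating the rumor.
Round 3 — checking thresholds:
  Ana: 1 of 4 neighbours < 3, not yet.
  Ben: 2 of 6 neighbours < 7, not yet.
  Fay: 1 of 5 neighbours < 2, not yet.
  Gus: 2 of 5 neighbours < 5, not yet.
  Omar: 2 of 4 neighbours ≥ 2, starts repeating the rumor.
Round 4 — no new spreads; cascade stops.

no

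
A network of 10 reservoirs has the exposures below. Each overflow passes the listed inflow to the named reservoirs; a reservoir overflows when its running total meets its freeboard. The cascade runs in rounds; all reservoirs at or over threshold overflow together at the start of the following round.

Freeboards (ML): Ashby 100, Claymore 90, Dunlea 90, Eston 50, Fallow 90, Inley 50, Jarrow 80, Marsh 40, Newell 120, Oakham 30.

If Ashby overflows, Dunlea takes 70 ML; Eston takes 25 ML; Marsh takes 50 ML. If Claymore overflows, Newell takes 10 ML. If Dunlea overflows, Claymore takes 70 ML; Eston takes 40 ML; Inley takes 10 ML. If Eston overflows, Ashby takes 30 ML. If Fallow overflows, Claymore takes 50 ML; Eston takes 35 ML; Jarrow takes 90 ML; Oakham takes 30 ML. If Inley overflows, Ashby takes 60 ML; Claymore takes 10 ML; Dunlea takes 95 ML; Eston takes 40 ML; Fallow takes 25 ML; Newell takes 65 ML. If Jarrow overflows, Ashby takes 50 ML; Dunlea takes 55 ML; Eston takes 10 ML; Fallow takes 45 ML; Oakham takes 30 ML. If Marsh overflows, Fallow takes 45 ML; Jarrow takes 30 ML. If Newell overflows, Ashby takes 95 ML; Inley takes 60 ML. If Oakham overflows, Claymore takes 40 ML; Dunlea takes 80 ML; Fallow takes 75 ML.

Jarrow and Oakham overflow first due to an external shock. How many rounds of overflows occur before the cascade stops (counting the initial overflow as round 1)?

3

Round 1 — Jarrow, Oakham overflow (initial).
  Ashby: +50 → 50 < 100
  Claymore: +40 → 40 < 90
  Dunlea: +55+80 → 135 ≥ 90
  Eston: +10 → 10 < 50
  Fallow: +45+75 → 120 ≥ 90
Round 2 — Dunlea, Fallow overflow.
  Claymore: +70+50 → 160 ≥ 90
  Eston: +40+35 → 85 ≥ 50
  Inley: +10 → 10 < 50
Round 3 — Claymore, Eston overflow.
  Ashby: +30 → 80 < 100
  Newell: +10 → 10 < 120
No further overflows.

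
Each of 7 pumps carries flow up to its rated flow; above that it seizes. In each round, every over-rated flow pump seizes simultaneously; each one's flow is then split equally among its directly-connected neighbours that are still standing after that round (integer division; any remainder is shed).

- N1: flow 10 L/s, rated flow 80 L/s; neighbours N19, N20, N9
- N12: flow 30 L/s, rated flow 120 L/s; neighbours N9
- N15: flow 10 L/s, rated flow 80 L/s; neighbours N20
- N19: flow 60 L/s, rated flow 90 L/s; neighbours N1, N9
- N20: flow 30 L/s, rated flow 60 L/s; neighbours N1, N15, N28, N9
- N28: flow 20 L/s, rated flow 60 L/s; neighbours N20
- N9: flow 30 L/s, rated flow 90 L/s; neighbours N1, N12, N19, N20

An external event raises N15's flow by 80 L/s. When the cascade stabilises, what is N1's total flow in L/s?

50

Round 1 — N15 at 90 > 80. N15 seizes.
  N15 sheds 90 L/s to N20: 90 each.
    N20: 30+90 = 120 > 60
Round 2 — N20 seizes.
  N20 sheds 120 L/s to N1, N28, N9: 40 each.
    N1: 10+40 = 50 ≤ 80
    N28: 20+40 = 60 ≤ 60
    N9: 30+40 = 70 ≤ 90
No further seizures.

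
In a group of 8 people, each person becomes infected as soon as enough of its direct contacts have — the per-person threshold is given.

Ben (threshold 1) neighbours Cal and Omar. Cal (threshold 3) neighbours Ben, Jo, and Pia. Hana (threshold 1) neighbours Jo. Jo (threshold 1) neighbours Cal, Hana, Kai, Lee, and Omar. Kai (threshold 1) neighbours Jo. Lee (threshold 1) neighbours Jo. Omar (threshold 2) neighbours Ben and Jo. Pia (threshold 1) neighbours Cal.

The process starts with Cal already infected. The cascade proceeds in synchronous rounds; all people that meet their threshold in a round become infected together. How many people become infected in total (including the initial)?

Round 1 — Cal becomes infected (initial).
Round 2 — checking thresholds:
  Ben: 1 of 2 neighbours ≥ 1, becomes infected.
  Jo: 1 of 5 neighbours ≥ 1, becomes infected.
  Pia: 1 of 1 neighbours ≥ 1, becomes infected.
Round 3 — checking thresholds:
  Hana: 1 of 1 neighbours ≥ 1, becomes infected.
  Kai: 1 of 1 neighbours ≥ 1, becomes infected.
  Lee: 1 of 1 neighbours ≥ 1, becomes infected.
  Omar: 2 of 2 neighbours ≥ 2, becomes infected.
Round 4 — no new infections; cascade stops.

8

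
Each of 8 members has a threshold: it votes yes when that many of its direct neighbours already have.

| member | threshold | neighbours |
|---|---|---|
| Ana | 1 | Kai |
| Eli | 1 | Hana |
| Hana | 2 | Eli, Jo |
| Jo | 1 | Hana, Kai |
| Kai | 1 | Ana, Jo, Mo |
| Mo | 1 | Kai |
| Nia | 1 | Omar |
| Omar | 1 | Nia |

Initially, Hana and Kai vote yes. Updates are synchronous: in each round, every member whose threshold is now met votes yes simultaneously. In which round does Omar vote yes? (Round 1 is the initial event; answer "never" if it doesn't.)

never

Round 1 — Hana, Kai vote yes (initial).
Round 2 — checking thresholds:
  Ana: 1 of 1 neighbours ≥ 1, votes yes.
  Eli: 1 of 1 neighbours ≥ 1, votes yes.
  Jo: 2 of 2 neighbours ≥ 1, votes yes.
  Mo: 1 of 1 neighbours ≥ 1, votes yes.
Round 3 — no new yes votes; cascade stops.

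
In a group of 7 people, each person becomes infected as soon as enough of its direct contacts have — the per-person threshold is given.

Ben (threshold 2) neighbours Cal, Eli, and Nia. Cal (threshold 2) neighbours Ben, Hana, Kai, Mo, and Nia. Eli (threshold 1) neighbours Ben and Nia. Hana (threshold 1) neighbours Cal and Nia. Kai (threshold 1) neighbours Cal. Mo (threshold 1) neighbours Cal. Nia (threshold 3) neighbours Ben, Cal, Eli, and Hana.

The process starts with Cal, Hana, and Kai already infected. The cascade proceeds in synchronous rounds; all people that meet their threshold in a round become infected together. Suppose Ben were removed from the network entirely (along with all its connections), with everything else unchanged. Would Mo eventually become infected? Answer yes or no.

yes

With Ben removed:
Round 1 — Cal, Hana, Kai become infected (initial).
Round 2 — checking thresholds:
  Mo: 1 of 1 neighbours ≥ 1, becomes infected.
  Nia: 2 of 3 neighbours < 3, not yet.
Round 3 — no new infections; cascade stops.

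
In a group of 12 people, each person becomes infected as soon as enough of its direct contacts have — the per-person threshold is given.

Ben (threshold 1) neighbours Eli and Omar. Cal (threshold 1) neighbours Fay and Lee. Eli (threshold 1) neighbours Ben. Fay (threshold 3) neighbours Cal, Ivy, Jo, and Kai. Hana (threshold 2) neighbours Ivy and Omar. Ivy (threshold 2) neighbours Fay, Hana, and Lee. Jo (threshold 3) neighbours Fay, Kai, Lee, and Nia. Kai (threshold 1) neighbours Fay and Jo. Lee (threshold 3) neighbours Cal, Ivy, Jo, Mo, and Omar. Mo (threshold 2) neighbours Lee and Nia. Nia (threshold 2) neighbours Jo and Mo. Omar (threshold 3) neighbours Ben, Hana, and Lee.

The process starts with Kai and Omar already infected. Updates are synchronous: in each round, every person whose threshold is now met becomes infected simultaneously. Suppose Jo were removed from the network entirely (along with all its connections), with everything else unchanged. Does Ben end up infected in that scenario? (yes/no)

With Jo removed:
Round 1 — Kai, Omar become infected (initial).
Round 2 — checking thresholds:
  Ben: 1 of 2 neighbours ≥ 1, becomes infected.
  Fay: 1 of 3 neighbours < 3, not yet.
  Hana: 1 of 2 neighbours < 2, not yet.
  Lee: 1 of 4 neighbours < 3, not yet.
Round 3 — checking thresholds:
  Eli: 1 of 1 neighbours ≥ 1, becomes infected.
  Fay: 1 of 3 neighbours < 3, not yet.
  Hana: 1 of 2 neighbours < 2, not yet.
  Lee: 1 of 4 neighbours < 3, not yet.
Round 4 — no new infections; cascade stops.

yes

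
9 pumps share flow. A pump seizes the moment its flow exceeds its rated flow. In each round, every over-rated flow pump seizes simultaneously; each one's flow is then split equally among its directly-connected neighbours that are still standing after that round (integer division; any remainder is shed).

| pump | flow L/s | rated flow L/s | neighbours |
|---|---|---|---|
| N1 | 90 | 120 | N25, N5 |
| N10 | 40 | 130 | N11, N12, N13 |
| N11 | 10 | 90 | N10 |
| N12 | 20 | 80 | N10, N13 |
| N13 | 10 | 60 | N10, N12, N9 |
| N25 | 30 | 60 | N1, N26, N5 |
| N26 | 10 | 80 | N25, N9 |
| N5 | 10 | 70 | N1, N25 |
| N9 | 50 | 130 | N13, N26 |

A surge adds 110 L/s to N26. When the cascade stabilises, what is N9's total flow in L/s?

110

Round 1 — N26 at 120 > 80. N26 seizes.
  N26 sheds 120 L/s to N25, N9: 60 each.
    N25: 30+60 = 90 > 60
    N9: 50+60 = 110 ≤ 130
Round 2 — N25 seizes.
  N25 sheds 90 L/s to N1, N5: 45 each.
    N1: 90+45 = 135 > 120
    N5: 10+45 = 55 ≤ 70
Round 3 — N1 seizes.
  N1 sheds 135 L/s to N5: 135 each.
    N5: 55+135 = 190 > 70
Round 4 — N5 seizes.
  N5 sheds 190 L/s: no online neighbours, lost.
No further seizures.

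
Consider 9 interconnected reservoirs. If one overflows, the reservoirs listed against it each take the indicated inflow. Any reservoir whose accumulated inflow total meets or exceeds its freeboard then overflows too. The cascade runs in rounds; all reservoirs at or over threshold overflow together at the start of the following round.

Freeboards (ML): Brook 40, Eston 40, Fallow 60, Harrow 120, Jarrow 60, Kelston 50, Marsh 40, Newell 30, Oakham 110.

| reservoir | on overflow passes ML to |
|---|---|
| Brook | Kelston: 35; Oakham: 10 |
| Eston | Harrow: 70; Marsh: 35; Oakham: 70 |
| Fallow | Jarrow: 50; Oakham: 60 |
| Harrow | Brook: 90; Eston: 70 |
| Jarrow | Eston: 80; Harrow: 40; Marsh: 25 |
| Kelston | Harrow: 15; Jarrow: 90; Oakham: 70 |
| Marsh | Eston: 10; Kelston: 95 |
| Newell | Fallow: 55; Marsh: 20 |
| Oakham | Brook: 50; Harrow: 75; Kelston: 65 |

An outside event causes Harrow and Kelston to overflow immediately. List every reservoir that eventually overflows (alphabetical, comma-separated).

Round 1 — Harrow, Kelston overflow (initial).
  Brook: +90 → 90 ≥ 40
  Eston: +70 → 70 ≥ 40
  Jarrow: +90 → 90 ≥ 60
  Oakham: +70 → 70 < 110
Round 2 — Brook, Eston, Jarrow overflow.
  Marsh: +35+25 → 60 ≥ 40
  Oakham: +10+70 → 150 ≥ 110
Round 3 — Marsh, Oakham overflow.
No further overflows.

Brook, Eston, Harrow, Jarrow, Kelston, Marsh, Oakham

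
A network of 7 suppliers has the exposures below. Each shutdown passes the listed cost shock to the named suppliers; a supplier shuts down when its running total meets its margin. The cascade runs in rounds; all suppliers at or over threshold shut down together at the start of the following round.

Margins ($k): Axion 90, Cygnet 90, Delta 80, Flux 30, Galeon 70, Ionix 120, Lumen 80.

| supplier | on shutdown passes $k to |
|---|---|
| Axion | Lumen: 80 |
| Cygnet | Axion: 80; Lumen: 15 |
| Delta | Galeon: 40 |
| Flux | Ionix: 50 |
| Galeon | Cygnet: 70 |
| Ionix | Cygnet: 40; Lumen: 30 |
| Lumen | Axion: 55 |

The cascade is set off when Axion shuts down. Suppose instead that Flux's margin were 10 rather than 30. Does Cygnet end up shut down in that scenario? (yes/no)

no

With Flux's margin at 10:
Round 1 — Axion shuts down (initial).
  Lumen: +80 → 80 ≥ 80
Round 2 — Lumen shuts down.
No further shutdowns.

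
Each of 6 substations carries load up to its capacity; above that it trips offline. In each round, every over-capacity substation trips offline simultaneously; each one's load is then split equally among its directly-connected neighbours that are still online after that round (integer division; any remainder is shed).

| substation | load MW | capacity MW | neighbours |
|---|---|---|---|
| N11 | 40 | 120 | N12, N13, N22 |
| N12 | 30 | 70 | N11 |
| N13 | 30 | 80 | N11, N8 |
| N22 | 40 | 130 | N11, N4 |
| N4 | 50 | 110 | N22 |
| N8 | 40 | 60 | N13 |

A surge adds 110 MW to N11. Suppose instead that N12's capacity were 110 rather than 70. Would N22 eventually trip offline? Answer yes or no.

With N12's capacity at 110:
Round 1 — N11 at 150 > 120. N11 trips offline.
  N11 sheds 150 MW to N12, N13, N22: 50 each.
    N12: 30+50 = 80 ≤ 110
    N13: 30+50 = 80 ≤ 80
    N22: 40+50 = 90 ≤ 130
No further trips.

no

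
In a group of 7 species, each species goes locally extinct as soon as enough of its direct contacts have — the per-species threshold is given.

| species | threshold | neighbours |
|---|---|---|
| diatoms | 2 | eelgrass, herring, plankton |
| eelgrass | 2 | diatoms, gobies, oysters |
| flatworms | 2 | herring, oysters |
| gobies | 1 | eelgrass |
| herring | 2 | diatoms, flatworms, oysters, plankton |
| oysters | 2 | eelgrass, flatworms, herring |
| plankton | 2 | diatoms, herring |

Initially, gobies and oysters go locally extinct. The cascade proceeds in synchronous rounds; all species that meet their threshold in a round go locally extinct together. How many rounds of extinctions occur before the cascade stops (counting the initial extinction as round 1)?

Round 1 — gobies, oysters go locally extinct (initial).
Round 2 — checking thresholds:
  eelgrass: 2 of 3 neighbours ≥ 2, goes locally extinct.
  flatworms: 1 of 2 neighbours < 2, not yet.
  herring: 1 of 4 neighbours < 2, not yet.
Round 3 — no new extinctions; cascade stops.

2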